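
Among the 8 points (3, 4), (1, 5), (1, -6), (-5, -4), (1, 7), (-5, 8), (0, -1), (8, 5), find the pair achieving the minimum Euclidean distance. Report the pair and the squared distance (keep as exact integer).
Pair = ((1, 5), (1, 7)); squared distance = 4

Compute all C(8, 2) = 28 pairwise squared distances (x_i − x_j)² + (y_i − y_j)². The minimum is 4, attained by the pair ((1, 5), (1, 7)).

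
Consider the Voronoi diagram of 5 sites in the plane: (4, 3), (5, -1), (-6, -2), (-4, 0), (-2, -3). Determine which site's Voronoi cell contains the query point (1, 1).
Nearest site = (4, 3)

The Voronoi cell of site s contains exactly those query points closer to s than to any other site. Compute squared distances from q = (1, 1) to each site:
  (4 − 1)² + (3 − 1)² = 13
  (5 − 1)² + (-1 − 1)² = 20
  (-2 − 1)² + (-3 − 1)² = 25
  (-4 − 1)² + (0 − 1)² = 26
  (-6 − 1)² + (-2 − 1)² = 58
Minimum is attained by (4, 3), so q lies in its Voronoi cell.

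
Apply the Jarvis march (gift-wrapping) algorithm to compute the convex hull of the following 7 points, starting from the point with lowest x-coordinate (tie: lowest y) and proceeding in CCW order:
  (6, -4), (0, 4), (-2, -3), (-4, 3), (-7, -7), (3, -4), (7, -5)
Hull (CCW) = [(-7, -7), (7, -5), (0, 4), (-4, 3)]

Jarvis march: at each step, from the current hull vertex p, select the next vertex q as the point such that every other point lies strictly to the left of (or on) the directed line p → q. (Equivalently: for every other point r, the cross product (q − p) × (r − p) ≥ 0.)
Starting point (lowest x, tie lowest y): (-7, -7). Wrap until returning to start. Resulting hull: (-7, -7), (7, -5), (0, 4), (-4, 3).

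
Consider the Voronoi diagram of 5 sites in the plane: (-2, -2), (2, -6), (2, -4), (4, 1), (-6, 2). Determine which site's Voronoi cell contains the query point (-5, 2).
Nearest site = (-6, 2)

The Voronoi cell of site s contains exactly those query points closer to s than to any other site. Compute squared distances from q = (-5, 2) to each site:
  (-6 − -5)² + (2 − 2)² = 1
  (-2 − -5)² + (-2 − 2)² = 25
  (4 − -5)² + (1 − 2)² = 82
  (2 − -5)² + (-4 − 2)² = 85
  (2 − -5)² + (-6 − 2)² = 113
Minimum is attained by (-6, 2), so q lies in its Voronoi cell.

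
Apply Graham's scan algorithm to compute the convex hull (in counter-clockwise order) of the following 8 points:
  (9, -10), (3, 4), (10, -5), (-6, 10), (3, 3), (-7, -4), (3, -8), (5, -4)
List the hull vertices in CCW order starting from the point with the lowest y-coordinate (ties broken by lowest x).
Hull (CCW) = [(9, -10), (10, -5), (3, 4), (-6, 10), (-7, -4), (3, -8)]

Graham scan procedure:
  1. Find the pivot p₀ = point with lowest y (tie → lowest x): (9, -10).
  2. Sort the remaining points by polar angle around p₀.
  3. Walk through sorted points, maintaining a stack; pop the top while the last three entries make a non-left turn (cross product ≤ 0).
  4. Final stack is the convex hull in CCW order: (9, -10), (10, -5), (3, 4), (-6, 10), (-7, -4), (3, -8).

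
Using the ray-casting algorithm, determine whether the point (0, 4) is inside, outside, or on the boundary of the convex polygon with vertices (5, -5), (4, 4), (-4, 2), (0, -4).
The point (0, 4) lies strictly outside the polygon

Cast a horizontal ray to the right from the query point and count how many polygon edges it crosses (each edge strictly once or zero times, handled with the usual half-open convention). 
Parity of crossings → even ⇒ outside.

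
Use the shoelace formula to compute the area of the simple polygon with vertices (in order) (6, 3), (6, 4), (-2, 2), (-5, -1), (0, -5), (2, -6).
Area = 115/2

Shoelace formula: Area = (1/2) |Σ_i (x_i · y_{i+1} − x_{i+1} · y_i)| (indices mod n). Compute each cross term:
  (6)(4) − (6)(3) = 6
  (6)(2) − (-2)(4) = 20
  (-2)(-1) − (-5)(2) = 12
  (-5)(-5) − (0)(-1) = 25
  (0)(-6) − (2)(-5) = 10
  (2)(3) − (6)(-6) = 42
Sum = 115, so (signed) Area = 115/2 = 115/2, |Area| = 115/2.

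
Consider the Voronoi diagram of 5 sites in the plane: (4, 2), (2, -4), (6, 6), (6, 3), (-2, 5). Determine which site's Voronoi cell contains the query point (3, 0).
Nearest site = (4, 2)

The Voronoi cell of site s contains exactly those query points closer to s than to any other site. Compute squared distances from q = (3, 0) to each site:
  (4 − 3)² + (2 − 0)² = 5
  (2 − 3)² + (-4 − 0)² = 17
  (6 − 3)² + (3 − 0)² = 18
  (6 − 3)² + (6 − 0)² = 45
  (-2 − 3)² + (5 − 0)² = 50
Minimum is attained by (4, 2), so q lies in its Voronoi cell.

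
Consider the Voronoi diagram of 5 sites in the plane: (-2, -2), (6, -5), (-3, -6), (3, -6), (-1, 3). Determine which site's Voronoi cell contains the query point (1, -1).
Nearest site = (-2, -2)

The Voronoi cell of site s contains exactly those query points closer to s than to any other site. Compute squared distances from q = (1, -1) to each site:
  (-2 − 1)² + (-2 − -1)² = 10
  (-1 − 1)² + (3 − -1)² = 20
  (3 − 1)² + (-6 − -1)² = 29
  (-3 − 1)² + (-6 − -1)² = 41
  (6 − 1)² + (-5 − -1)² = 41
Minimum is attained by (-2, -2), so q lies in its Voronoi cell.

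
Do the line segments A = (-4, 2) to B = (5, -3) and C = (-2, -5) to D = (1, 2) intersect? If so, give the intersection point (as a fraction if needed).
Yes; intersection at (1/26, -19/78) (t = 35/78 on AB, s = 53/78 on CD)

Parametrize AB as A + t(B − A) = (-4 + 9 t, 2 + -5 t) and CD as C + s(D − C) = (-2 + 3 s, -5 + 7 s). Solve the linear system for (t, s). Determinant = -78 ≠ 0, so a unique intersection of the containing lines exists. Solution: t = 35/78, s = 53/78 — both in [0, 1], so the segments cross. Intersection point: (1/26, -19/78).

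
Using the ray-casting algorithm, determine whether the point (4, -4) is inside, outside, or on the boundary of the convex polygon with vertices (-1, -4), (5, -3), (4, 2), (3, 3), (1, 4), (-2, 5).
The point (4, -4) lies strictly outside the polygon

Cast a horizontal ray to the right from the query point and count how many polygon edges it crosses (each edge strictly once or zero times, handled with the usual half-open convention). 
Parity of crossings → even ⇒ outside.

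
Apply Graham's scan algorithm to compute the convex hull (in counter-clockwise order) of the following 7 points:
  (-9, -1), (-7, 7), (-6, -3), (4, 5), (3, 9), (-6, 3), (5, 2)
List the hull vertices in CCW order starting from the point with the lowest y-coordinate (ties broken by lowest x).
Hull (CCW) = [(-6, -3), (5, 2), (3, 9), (-7, 7), (-9, -1)]

Graham scan procedure:
  1. Find the pivot p₀ = point with lowest y (tie → lowest x): (-6, -3).
  2. Sort the remaining points by polar angle around p₀.
  3. Walk through sorted points, maintaining a stack; pop the top while the last three entries make a non-left turn (cross product ≤ 0).
  4. Final stack is the convex hull in CCW order: (-6, -3), (5, 2), (3, 9), (-7, 7), (-9, -1).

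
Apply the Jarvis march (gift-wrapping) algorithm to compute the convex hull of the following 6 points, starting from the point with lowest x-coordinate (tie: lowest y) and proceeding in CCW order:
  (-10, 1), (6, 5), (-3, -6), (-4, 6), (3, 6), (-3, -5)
Hull (CCW) = [(-10, 1), (-3, -6), (6, 5), (3, 6), (-4, 6)]

Jarvis march: at each step, from the current hull vertex p, select the next vertex q as the point such that every other point lies strictly to the left of (or on) the directed line p → q. (Equivalently: for every other point r, the cross product (q − p) × (r − p) ≥ 0.)
Starting point (lowest x, tie lowest y): (-10, 1). Wrap until returning to start. Resulting hull: (-10, 1), (-3, -6), (6, 5), (3, 6), (-4, 6).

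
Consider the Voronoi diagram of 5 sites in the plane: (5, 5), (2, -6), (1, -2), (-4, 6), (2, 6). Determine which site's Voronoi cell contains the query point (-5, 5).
Nearest site = (-4, 6)

The Voronoi cell of site s contains exactly those query points closer to s than to any other site. Compute squared distances from q = (-5, 5) to each site:
  (-4 − -5)² + (6 − 5)² = 2
  (2 − -5)² + (6 − 5)² = 50
  (1 − -5)² + (-2 − 5)² = 85
  (5 − -5)² + (5 − 5)² = 100
  (2 − -5)² + (-6 − 5)² = 170
Minimum is attained by (-4, 6), so q lies in its Voronoi cell.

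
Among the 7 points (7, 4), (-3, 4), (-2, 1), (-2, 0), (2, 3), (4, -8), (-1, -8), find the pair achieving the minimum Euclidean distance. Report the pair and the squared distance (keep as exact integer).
Pair = ((-2, 1), (-2, 0)); squared distance = 1

Compute all C(7, 2) = 21 pairwise squared distances (x_i − x_j)² + (y_i − y_j)². The minimum is 1, attained by the pair ((-2, 1), (-2, 0)).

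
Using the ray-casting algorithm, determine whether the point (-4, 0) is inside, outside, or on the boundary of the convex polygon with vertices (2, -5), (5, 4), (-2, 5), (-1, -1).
The point (-4, 0) lies strictly outside the polygon

Cast a horizontal ray to the right from the query point and count how many polygon edges it crosses (each edge strictly once or zero times, handled with the usual half-open convention). 
Parity of crossings → even ⇒ outside.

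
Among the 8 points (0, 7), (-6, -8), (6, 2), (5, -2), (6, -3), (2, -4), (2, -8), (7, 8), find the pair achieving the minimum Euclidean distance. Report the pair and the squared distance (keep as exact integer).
Pair = ((5, -2), (6, -3)); squared distance = 2

Compute all C(8, 2) = 28 pairwise squared distances (x_i − x_j)² + (y_i − y_j)². The minimum is 2, attained by the pair ((5, -2), (6, -3)).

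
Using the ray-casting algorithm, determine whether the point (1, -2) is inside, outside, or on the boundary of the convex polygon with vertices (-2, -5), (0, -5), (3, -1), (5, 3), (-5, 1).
The point (1, -2) lies strictly inside the polygon

Cast a horizontal ray to the right from the query point and count how many polygon edges it crosses (each edge strictly once or zero times, handled with the usual half-open convention). 
Parity of crossings → odd ⇒ inside.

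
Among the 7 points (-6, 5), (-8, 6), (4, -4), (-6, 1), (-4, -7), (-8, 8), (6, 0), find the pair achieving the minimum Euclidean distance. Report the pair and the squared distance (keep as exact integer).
Pair = ((-8, 6), (-8, 8)); squared distance = 4

Compute all C(7, 2) = 21 pairwise squared distances (x_i − x_j)² + (y_i − y_j)². The minimum is 4, attained by the pair ((-8, 6), (-8, 8)).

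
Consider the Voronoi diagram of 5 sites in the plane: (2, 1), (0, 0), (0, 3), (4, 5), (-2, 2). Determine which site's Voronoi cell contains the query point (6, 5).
Nearest site = (4, 5)

The Voronoi cell of site s contains exactly those query points closer to s than to any other site. Compute squared distances from q = (6, 5) to each site:
  (4 − 6)² + (5 − 5)² = 4
  (2 − 6)² + (1 − 5)² = 32
  (0 − 6)² + (3 − 5)² = 40
  (0 − 6)² + (0 − 5)² = 61
  (-2 − 6)² + (2 − 5)² = 73
Minimum is attained by (4, 5), so q lies in its Voronoi cell.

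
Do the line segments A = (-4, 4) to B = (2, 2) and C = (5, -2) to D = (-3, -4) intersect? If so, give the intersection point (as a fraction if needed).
No (intersection of containing lines falls outside at least one segment)

Parametrize and solve: t = 33/14, s = -9/14. At least one of these is outside [0, 1], so the segments do not intersect.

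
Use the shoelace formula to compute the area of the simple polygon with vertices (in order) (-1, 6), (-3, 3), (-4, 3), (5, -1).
Area = 18

Shoelace formula: Area = (1/2) |Σ_i (x_i · y_{i+1} − x_{i+1} · y_i)| (indices mod n). Compute each cross term:
  (-1)(3) − (-3)(6) = 15
  (-3)(3) − (-4)(3) = 3
  (-4)(-1) − (5)(3) = -11
  (5)(6) − (-1)(-1) = 29
Sum = 36, so (signed) Area = 36/2 = 18, |Area| = 18.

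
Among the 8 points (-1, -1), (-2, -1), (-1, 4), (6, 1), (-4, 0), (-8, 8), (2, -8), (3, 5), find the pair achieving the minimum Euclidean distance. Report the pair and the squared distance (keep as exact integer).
Pair = ((-1, -1), (-2, -1)); squared distance = 1

Compute all C(8, 2) = 28 pairwise squared distances (x_i − x_j)² + (y_i − y_j)². The minimum is 1, attained by the pair ((-1, -1), (-2, -1)).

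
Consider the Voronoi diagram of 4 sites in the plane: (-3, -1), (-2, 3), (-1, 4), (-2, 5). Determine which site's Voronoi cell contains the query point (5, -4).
Nearest site = (-3, -1)

The Voronoi cell of site s contains exactly those query points closer to s than to any other site. Compute squared distances from q = (5, -4) to each site:
  (-3 − 5)² + (-1 − -4)² = 73
  (-2 − 5)² + (3 − -4)² = 98
  (-1 − 5)² + (4 − -4)² = 100
  (-2 − 5)² + (5 − -4)² = 130
Minimum is attained by (-3, -1), so q lies in its Voronoi cell.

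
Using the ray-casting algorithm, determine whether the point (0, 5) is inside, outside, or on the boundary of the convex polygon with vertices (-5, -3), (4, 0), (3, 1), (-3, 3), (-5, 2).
The point (0, 5) lies strictly outside the polygon

Cast a horizontal ray to the right from the query point and count how many polygon edges it crosses (each edge strictly once or zero times, handled with the usual half-open convention). 
Parity of crossings → even ⇒ outside.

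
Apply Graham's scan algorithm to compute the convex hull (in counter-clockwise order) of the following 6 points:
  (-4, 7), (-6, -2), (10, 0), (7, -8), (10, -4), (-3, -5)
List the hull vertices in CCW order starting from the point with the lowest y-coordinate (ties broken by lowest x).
Hull (CCW) = [(7, -8), (10, -4), (10, 0), (-4, 7), (-6, -2), (-3, -5)]

Graham scan procedure:
  1. Find the pivot p₀ = point with lowest y (tie → lowest x): (7, -8).
  2. Sort the remaining points by polar angle around p₀.
  3. Walk through sorted points, maintaining a stack; pop the top while the last three entries make a non-left turn (cross product ≤ 0).
  4. Final stack is the convex hull in CCW order: (7, -8), (10, -4), (10, 0), (-4, 7), (-6, -2), (-3, -5).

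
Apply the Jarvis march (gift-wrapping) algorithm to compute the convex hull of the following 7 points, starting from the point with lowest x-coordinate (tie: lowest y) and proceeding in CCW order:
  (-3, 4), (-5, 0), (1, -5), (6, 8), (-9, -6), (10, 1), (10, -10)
Hull (CCW) = [(-9, -6), (10, -10), (10, 1), (6, 8), (-3, 4)]

Jarvis march: at each step, from the current hull vertex p, select the next vertex q as the point such that every other point lies strictly to the left of (or on) the directed line p → q. (Equivalently: for every other point r, the cross product (q − p) × (r − p) ≥ 0.)
Starting point (lowest x, tie lowest y): (-9, -6). Wrap until returning to start. Resulting hull: (-9, -6), (10, -10), (10, 1), (6, 8), (-3, 4).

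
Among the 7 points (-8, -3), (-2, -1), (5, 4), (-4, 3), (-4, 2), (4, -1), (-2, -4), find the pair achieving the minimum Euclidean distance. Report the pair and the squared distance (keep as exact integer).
Pair = ((-4, 3), (-4, 2)); squared distance = 1

Compute all C(7, 2) = 21 pairwise squared distances (x_i − x_j)² + (y_i − y_j)². The minimum is 1, attained by the pair ((-4, 3), (-4, 2)).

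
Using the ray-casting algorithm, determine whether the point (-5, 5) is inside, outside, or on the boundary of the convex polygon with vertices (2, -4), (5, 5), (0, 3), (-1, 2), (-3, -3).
The point (-5, 5) lies strictly outside the polygon

Cast a horizontal ray to the right from the query point and count how many polygon edges it crosses (each edge strictly once or zero times, handled with the usual half-open convention). 
Parity of crossings → even ⇒ outside.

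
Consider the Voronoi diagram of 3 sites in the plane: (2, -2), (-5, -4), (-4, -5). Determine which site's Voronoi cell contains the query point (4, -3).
Nearest site = (2, -2)

The Voronoi cell of site s contains exactly those query points closer to s than to any other site. Compute squared distances from q = (4, -3) to each site:
  (2 − 4)² + (-2 − -3)² = 5
  (-4 − 4)² + (-5 − -3)² = 68
  (-5 − 4)² + (-4 − -3)² = 82
Minimum is attained by (2, -2), so q lies in its Voronoi cell.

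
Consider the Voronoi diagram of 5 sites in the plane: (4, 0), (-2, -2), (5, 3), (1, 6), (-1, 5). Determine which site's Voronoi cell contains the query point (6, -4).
Nearest site = (4, 0)

The Voronoi cell of site s contains exactly those query points closer to s than to any other site. Compute squared distances from q = (6, -4) to each site:
  (4 − 6)² + (0 − -4)² = 20
  (5 − 6)² + (3 − -4)² = 50
  (-2 − 6)² + (-2 − -4)² = 68
  (1 − 6)² + (6 − -4)² = 125
  (-1 − 6)² + (5 − -4)² = 130
Minimum is attained by (4, 0), so q lies in its Voronoi cell.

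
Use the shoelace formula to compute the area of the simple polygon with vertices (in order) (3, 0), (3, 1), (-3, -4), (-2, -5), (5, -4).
Area = 23

Shoelace formula: Area = (1/2) |Σ_i (x_i · y_{i+1} − x_{i+1} · y_i)| (indices mod n). Compute each cross term:
  (3)(1) − (3)(0) = 3
  (3)(-4) − (-3)(1) = -9
  (-3)(-5) − (-2)(-4) = 7
  (-2)(-4) − (5)(-5) = 33
  (5)(0) − (3)(-4) = 12
Sum = 46, so (signed) Area = 46/2 = 23, |Area| = 23.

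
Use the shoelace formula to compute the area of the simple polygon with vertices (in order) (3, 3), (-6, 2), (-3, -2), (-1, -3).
Area = 55/2

Shoelace formula: Area = (1/2) |Σ_i (x_i · y_{i+1} − x_{i+1} · y_i)| (indices mod n). Compute each cross term:
  (3)(2) − (-6)(3) = 24
  (-6)(-2) − (-3)(2) = 18
  (-3)(-3) − (-1)(-2) = 7
  (-1)(3) − (3)(-3) = 6
Sum = 55, so (signed) Area = 55/2 = 55/2, |Area| = 55/2.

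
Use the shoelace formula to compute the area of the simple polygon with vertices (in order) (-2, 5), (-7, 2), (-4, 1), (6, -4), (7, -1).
Area = 97/2

Shoelace formula: Area = (1/2) |Σ_i (x_i · y_{i+1} − x_{i+1} · y_i)| (indices mod n). Compute each cross term:
  (-2)(2) − (-7)(5) = 31
  (-7)(1) − (-4)(2) = 1
  (-4)(-4) − (6)(1) = 10
  (6)(-1) − (7)(-4) = 22
  (7)(5) − (-2)(-1) = 33
Sum = 97, so (signed) Area = 97/2 = 97/2, |Area| = 97/2.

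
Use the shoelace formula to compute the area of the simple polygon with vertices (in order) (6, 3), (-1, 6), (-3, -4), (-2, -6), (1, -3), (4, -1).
Area = 56

Shoelace formula: Area = (1/2) |Σ_i (x_i · y_{i+1} − x_{i+1} · y_i)| (indices mod n). Compute each cross term:
  (6)(6) − (-1)(3) = 39
  (-1)(-4) − (-3)(6) = 22
  (-3)(-6) − (-2)(-4) = 10
  (-2)(-3) − (1)(-6) = 12
  (1)(-1) − (4)(-3) = 11
  (4)(3) − (6)(-1) = 18
Sum = 112, so (signed) Area = 112/2 = 56, |Area| = 56.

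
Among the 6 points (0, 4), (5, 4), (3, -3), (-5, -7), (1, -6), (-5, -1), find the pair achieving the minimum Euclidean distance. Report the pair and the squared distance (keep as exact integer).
Pair = ((3, -3), (1, -6)); squared distance = 13

Compute all C(6, 2) = 15 pairwise squared distances (x_i − x_j)² + (y_i − y_j)². The minimum is 13, attained by the pair ((3, -3), (1, -6)).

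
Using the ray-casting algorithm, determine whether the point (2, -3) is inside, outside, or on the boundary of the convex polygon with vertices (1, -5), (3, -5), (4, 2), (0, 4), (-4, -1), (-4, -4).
The point (2, -3) lies strictly inside the polygon

Cast a horizontal ray to the right from the query point and count how many polygon edges it crosses (each edge strictly once or zero times, handled with the usual half-open convention). 
Parity of crossings → odd ⇒ inside.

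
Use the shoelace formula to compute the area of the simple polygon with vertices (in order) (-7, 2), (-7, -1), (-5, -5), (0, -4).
Area = 43/2

Shoelace formula: Area = (1/2) |Σ_i (x_i · y_{i+1} − x_{i+1} · y_i)| (indices mod n). Compute each cross term:
  (-7)(-1) − (-7)(2) = 21
  (-7)(-5) − (-5)(-1) = 30
  (-5)(-4) − (0)(-5) = 20
  (0)(2) − (-7)(-4) = -28
Sum = 43, so (signed) Area = 43/2 = 43/2, |Area| = 43/2.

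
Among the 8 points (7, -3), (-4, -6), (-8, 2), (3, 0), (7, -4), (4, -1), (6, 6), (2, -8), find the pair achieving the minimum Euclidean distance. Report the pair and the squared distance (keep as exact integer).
Pair = ((7, -3), (7, -4)); squared distance = 1

Compute all C(8, 2) = 28 pairwise squared distances (x_i − x_j)² + (y_i − y_j)². The minimum is 1, attained by the pair ((7, -3), (7, -4)).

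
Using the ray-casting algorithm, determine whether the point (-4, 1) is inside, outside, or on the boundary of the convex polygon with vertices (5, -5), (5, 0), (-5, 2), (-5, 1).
The point (-4, 1) lies strictly inside the polygon

Cast a horizontal ray to the right from the query point and count how many polygon edges it crosses (each edge strictly once or zero times, handled with the usual half-open convention). 
Parity of crossings → odd ⇒ inside.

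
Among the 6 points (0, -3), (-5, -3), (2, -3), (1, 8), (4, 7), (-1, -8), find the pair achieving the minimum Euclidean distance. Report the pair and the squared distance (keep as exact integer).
Pair = ((0, -3), (2, -3)); squared distance = 4

Compute all C(6, 2) = 15 pairwise squared distances (x_i − x_j)² + (y_i − y_j)². The minimum is 4, attained by the pair ((0, -3), (2, -3)).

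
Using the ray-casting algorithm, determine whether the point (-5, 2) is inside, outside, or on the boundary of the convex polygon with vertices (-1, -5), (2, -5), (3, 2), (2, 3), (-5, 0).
The point (-5, 2) lies strictly outside the polygon

Cast a horizontal ray to the right from the query point and count how many polygon edges it crosses (each edge strictly once or zero times, handled with the usual half-open convention). 
Parity of crossings → even ⇒ outside.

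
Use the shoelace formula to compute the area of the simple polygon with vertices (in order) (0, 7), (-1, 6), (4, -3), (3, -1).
Area = 6

Shoelace formula: Area = (1/2) |Σ_i (x_i · y_{i+1} − x_{i+1} · y_i)| (indices mod n). Compute each cross term:
  (0)(6) − (-1)(7) = 7
  (-1)(-3) − (4)(6) = -21
  (4)(-1) − (3)(-3) = 5
  (3)(7) − (0)(-1) = 21
Sum = 12, so (signed) Area = 12/2 = 6, |Area| = 6.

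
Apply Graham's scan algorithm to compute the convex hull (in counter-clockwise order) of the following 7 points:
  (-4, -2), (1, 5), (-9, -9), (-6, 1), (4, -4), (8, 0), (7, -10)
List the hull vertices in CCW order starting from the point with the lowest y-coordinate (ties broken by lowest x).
Hull (CCW) = [(7, -10), (8, 0), (1, 5), (-6, 1), (-9, -9)]

Graham scan procedure:
  1. Find the pivot p₀ = point with lowest y (tie → lowest x): (7, -10).
  2. Sort the remaining points by polar angle around p₀.
  3. Walk through sorted points, maintaining a stack; pop the top while the last three entries make a non-left turn (cross product ≤ 0).
  4. Final stack is the convex hull in CCW order: (7, -10), (8, 0), (1, 5), (-6, 1), (-9, -9).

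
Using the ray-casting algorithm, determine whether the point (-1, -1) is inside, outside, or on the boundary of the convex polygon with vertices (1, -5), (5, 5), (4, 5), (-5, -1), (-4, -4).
The point (-1, -1) lies strictly inside the polygon

Cast a horizontal ray to the right from the query point and count how many polygon edges it crosses (each edge strictly once or zero times, handled with the usual half-open convention). 
Parity of crossings → odd ⇒ inside.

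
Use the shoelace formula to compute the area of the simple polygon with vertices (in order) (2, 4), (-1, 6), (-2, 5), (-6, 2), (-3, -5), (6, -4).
Area = 159/2

Shoelace formula: Area = (1/2) |Σ_i (x_i · y_{i+1} − x_{i+1} · y_i)| (indices mod n). Compute each cross term:
  (2)(6) − (-1)(4) = 16
  (-1)(5) − (-2)(6) = 7
  (-2)(2) − (-6)(5) = 26
  (-6)(-5) − (-3)(2) = 36
  (-3)(-4) − (6)(-5) = 42
  (6)(4) − (2)(-4) = 32
Sum = 159, so (signed) Area = 159/2 = 159/2, |Area| = 159/2.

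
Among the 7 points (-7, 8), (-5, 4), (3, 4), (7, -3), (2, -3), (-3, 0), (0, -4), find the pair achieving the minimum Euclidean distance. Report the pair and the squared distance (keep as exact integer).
Pair = ((2, -3), (0, -4)); squared distance = 5

Compute all C(7, 2) = 21 pairwise squared distances (x_i − x_j)² + (y_i − y_j)². The minimum is 5, attained by the pair ((2, -3), (0, -4)).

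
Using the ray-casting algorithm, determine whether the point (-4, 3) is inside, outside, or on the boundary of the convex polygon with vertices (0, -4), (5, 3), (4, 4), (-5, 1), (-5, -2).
The point (-4, 3) lies strictly outside the polygon

Cast a horizontal ray to the right from the query point and count how many polygon edges it crosses (each edge strictly once or zero times, handled with the usual half-open convention). 
Parity of crossings → even ⇒ outside.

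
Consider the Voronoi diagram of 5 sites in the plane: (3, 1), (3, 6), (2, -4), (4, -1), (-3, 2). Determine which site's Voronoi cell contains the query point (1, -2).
Nearest site = (2, -4)

The Voronoi cell of site s contains exactly those query points closer to s than to any other site. Compute squared distances from q = (1, -2) to each site:
  (2 − 1)² + (-4 − -2)² = 5
  (4 − 1)² + (-1 − -2)² = 10
  (3 − 1)² + (1 − -2)² = 13
  (-3 − 1)² + (2 − -2)² = 32
  (3 − 1)² + (6 − -2)² = 68
Minimum is attained by (2, -4), so q lies in its Voronoi cell.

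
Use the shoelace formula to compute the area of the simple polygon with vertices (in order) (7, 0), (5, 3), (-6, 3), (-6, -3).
Area = 111/2

Shoelace formula: Area = (1/2) |Σ_i (x_i · y_{i+1} − x_{i+1} · y_i)| (indices mod n). Compute each cross term:
  (7)(3) − (5)(0) = 21
  (5)(3) − (-6)(3) = 33
  (-6)(-3) − (-6)(3) = 36
  (-6)(0) − (7)(-3) = 21
Sum = 111, so (signed) Area = 111/2 = 111/2, |Area| = 111/2.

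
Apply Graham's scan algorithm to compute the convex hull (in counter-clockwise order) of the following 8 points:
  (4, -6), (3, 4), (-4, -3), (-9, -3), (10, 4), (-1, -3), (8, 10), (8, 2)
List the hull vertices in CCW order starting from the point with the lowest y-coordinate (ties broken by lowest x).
Hull (CCW) = [(4, -6), (10, 4), (8, 10), (-9, -3)]

Graham scan procedure:
  1. Find the pivot p₀ = point with lowest y (tie → lowest x): (4, -6).
  2. Sort the remaining points by polar angle around p₀.
  3. Walk through sorted points, maintaining a stack; pop the top while the last three entries make a non-left turn (cross product ≤ 0).
  4. Final stack is the convex hull in CCW order: (4, -6), (10, 4), (8, 10), (-9, -3).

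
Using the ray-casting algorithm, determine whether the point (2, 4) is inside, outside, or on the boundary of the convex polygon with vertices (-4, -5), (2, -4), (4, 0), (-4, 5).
The point (2, 4) lies strictly outside the polygon

Cast a horizontal ray to the right from the query point and count how many polygon edges it crosses (each edge strictly once or zero times, handled with the usual half-open convention). 
Parity of crossings → even ⇒ outside.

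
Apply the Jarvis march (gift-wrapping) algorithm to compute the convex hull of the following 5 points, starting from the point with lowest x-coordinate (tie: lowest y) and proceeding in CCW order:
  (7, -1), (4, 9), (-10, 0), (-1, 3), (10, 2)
Hull (CCW) = [(-10, 0), (7, -1), (10, 2), (4, 9)]

Jarvis march: at each step, from the current hull vertex p, select the next vertex q as the point such that every other point lies strictly to the left of (or on) the directed line p → q. (Equivalently: for every other point r, the cross product (q − p) × (r − p) ≥ 0.)
Starting point (lowest x, tie lowest y): (-10, 0). Wrap until returning to start. Resulting hull: (-10, 0), (7, -1), (10, 2), (4, 9).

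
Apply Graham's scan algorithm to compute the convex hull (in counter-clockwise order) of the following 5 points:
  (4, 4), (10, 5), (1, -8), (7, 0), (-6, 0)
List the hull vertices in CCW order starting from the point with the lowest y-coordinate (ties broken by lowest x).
Hull (CCW) = [(1, -8), (7, 0), (10, 5), (4, 4), (-6, 0)]

Graham scan procedure:
  1. Find the pivot p₀ = point with lowest y (tie → lowest x): (1, -8).
  2. Sort the remaining points by polar angle around p₀.
  3. Walk through sorted points, maintaining a stack; pop the top while the last three entries make a non-left turn (cross product ≤ 0).
  4. Final stack is the convex hull in CCW order: (1, -8), (7, 0), (10, 5), (4, 4), (-6, 0).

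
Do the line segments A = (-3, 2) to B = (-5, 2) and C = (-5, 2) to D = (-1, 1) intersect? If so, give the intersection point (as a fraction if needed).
Yes; intersection at (-5, 2) (t = 1 on AB, s = 0 on CD)

Parametrize AB as A + t(B − A) = (-3 + -2 t, 2 + 0 t) and CD as C + s(D − C) = (-5 + 4 s, 2 + -1 s). Solve the linear system for (t, s). Determinant = -2 ≠ 0, so a unique intersection of the containing lines exists. Solution: t = 1, s = 0 — both in [0, 1], so the segments cross. Intersection point: (-5, 2).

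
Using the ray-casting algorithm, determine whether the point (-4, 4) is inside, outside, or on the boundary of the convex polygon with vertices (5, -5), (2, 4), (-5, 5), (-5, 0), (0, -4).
The point (-4, 4) lies strictly inside the polygon

Cast a horizontal ray to the right from the query point and count how many polygon edges it crosses (each edge strictly once or zero times, handled with the usual half-open convention). 
Parity of crossings → odd ⇒ inside.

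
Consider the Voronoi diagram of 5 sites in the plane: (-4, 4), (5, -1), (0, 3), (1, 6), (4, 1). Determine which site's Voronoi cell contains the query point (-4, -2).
Nearest site = (-4, 4)

The Voronoi cell of site s contains exactly those query points closer to s than to any other site. Compute squared distances from q = (-4, -2) to each site:
  (-4 − -4)² + (4 − -2)² = 36
  (0 − -4)² + (3 − -2)² = 41
  (4 − -4)² + (1 − -2)² = 73
  (5 − -4)² + (-1 − -2)² = 82
  (1 − -4)² + (6 − -2)² = 89
Minimum is attained by (-4, 4), so q lies in its Voronoi cell.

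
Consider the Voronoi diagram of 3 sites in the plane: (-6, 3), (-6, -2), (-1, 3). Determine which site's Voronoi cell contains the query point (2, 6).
Nearest site = (-1, 3)

The Voronoi cell of site s contains exactly those query points closer to s than to any other site. Compute squared distances from q = (2, 6) to each site:
  (-1 − 2)² + (3 − 6)² = 18
  (-6 − 2)² + (3 − 6)² = 73
  (-6 − 2)² + (-2 − 6)² = 128
Minimum is attained by (-1, 3), so q lies in its Voronoi cell.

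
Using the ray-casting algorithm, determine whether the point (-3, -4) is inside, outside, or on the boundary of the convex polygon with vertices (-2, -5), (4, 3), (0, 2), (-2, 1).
The point (-3, -4) lies strictly outside the polygon

Cast a horizontal ray to the right from the query point and count how many polygon edges it crosses (each edge strictly once or zero times, handled with the usual half-open convention). 
Parity of crossings → even ⇒ outside.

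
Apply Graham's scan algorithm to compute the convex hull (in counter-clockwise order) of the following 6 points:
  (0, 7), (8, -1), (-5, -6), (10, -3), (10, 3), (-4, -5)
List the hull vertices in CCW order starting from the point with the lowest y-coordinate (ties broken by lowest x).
Hull (CCW) = [(-5, -6), (10, -3), (10, 3), (0, 7)]

Graham scan procedure:
  1. Find the pivot p₀ = point with lowest y (tie → lowest x): (-5, -6).
  2. Sort the remaining points by polar angle around p₀.
  3. Walk through sorted points, maintaining a stack; pop the top while the last three entries make a non-left turn (cross product ≤ 0).
  4. Final stack is the convex hull in CCW order: (-5, -6), (10, -3), (10, 3), (0, 7).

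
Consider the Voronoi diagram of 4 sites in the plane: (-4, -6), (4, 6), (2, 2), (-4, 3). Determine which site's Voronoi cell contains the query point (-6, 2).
Nearest site = (-4, 3)

The Voronoi cell of site s contains exactly those query points closer to s than to any other site. Compute squared distances from q = (-6, 2) to each site:
  (-4 − -6)² + (3 − 2)² = 5
  (2 − -6)² + (2 − 2)² = 64
  (-4 − -6)² + (-6 − 2)² = 68
  (4 − -6)² + (6 − 2)² = 116
Minimum is attained by (-4, 3), so q lies in its Voronoi cell.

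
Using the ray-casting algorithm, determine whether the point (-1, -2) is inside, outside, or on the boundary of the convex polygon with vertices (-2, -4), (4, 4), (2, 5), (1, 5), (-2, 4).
The point (-1, -2) lies strictly inside the polygon

Cast a horizontal ray to the right from the query point and count how many polygon edges it crosses (each edge strictly once or zero times, handled with the usual half-open convention). 
Parity of crossings → odd ⇒ inside.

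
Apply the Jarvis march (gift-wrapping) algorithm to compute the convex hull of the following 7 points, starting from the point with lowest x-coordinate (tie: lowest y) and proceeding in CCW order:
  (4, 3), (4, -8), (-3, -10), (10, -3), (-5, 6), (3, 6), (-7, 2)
Hull (CCW) = [(-7, 2), (-3, -10), (4, -8), (10, -3), (3, 6), (-5, 6)]

Jarvis march: at each step, from the current hull vertex p, select the next vertex q as the point such that every other point lies strictly to the left of (or on) the directed line p → q. (Equivalently: for every other point r, the cross product (q − p) × (r − p) ≥ 0.)
Starting point (lowest x, tie lowest y): (-7, 2). Wrap until returning to start. Resulting hull: (-7, 2), (-3, -10), (4, -8), (10, -3), (3, 6), (-5, 6).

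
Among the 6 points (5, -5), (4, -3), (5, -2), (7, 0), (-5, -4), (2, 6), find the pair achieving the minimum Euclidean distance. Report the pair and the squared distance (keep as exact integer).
Pair = ((4, -3), (5, -2)); squared distance = 2

Compute all C(6, 2) = 15 pairwise squared distances (x_i − x_j)² + (y_i − y_j)². The minimum is 2, attained by the pair ((4, -3), (5, -2)).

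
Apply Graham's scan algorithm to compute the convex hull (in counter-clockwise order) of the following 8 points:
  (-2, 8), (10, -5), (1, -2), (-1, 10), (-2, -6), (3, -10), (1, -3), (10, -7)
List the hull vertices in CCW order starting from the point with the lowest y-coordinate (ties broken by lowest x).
Hull (CCW) = [(3, -10), (10, -7), (10, -5), (-1, 10), (-2, 8), (-2, -6)]

Graham scan procedure:
  1. Find the pivot p₀ = point with lowest y (tie → lowest x): (3, -10).
  2. Sort the remaining points by polar angle around p₀.
  3. Walk through sorted points, maintaining a stack; pop the top while the last three entries make a non-left turn (cross product ≤ 0).
  4. Final stack is the convex hull in CCW order: (3, -10), (10, -7), (10, -5), (-1, 10), (-2, 8), (-2, -6).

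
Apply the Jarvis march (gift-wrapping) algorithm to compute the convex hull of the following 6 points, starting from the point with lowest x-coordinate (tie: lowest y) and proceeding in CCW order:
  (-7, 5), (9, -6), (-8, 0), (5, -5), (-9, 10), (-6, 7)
Hull (CCW) = [(-9, 10), (-8, 0), (5, -5), (9, -6)]

Jarvis march: at each step, from the current hull vertex p, select the next vertex q as the point such that every other point lies strictly to the left of (or on) the directed line p → q. (Equivalently: for every other point r, the cross product (q − p) × (r − p) ≥ 0.)
Starting point (lowest x, tie lowest y): (-9, 10). Wrap until returning to start. Resulting hull: (-9, 10), (-8, 0), (5, -5), (9, -6).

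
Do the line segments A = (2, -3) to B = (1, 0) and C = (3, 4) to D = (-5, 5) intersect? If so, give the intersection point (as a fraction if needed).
No (intersection of containing lines falls outside at least one segment)

Parametrize and solve: t = 57/23, s = 10/23. At least one of these is outside [0, 1], so the segments do not intersect.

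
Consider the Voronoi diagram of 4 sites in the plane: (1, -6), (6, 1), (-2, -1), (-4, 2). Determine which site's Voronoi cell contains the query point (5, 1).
Nearest site = (6, 1)

The Voronoi cell of site s contains exactly those query points closer to s than to any other site. Compute squared distances from q = (5, 1) to each site:
  (6 − 5)² + (1 − 1)² = 1
  (-2 − 5)² + (-1 − 1)² = 53
  (1 − 5)² + (-6 − 1)² = 65
  (-4 − 5)² + (2 − 1)² = 82
Minimum is attained by (6, 1), so q lies in its Voronoi cell.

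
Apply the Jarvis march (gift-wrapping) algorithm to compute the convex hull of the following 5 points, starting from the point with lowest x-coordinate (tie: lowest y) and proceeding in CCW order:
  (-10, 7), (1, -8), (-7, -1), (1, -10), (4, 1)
Hull (CCW) = [(-10, 7), (-7, -1), (1, -10), (4, 1)]

Jarvis march: at each step, from the current hull vertex p, select the next vertex q as the point such that every other point lies strictly to the left of (or on) the directed line p → q. (Equivalently: for every other point r, the cross product (q − p) × (r − p) ≥ 0.)
Starting point (lowest x, tie lowest y): (-10, 7). Wrap until returning to start. Resulting hull: (-10, 7), (-7, -1), (1, -10), (4, 1).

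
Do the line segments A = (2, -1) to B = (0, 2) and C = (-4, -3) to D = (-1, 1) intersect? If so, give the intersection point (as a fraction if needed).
No (intersection of containing lines falls outside at least one segment)

Parametrize and solve: t = 18/17, s = 22/17. At least one of these is outside [0, 1], so the segments do not intersect.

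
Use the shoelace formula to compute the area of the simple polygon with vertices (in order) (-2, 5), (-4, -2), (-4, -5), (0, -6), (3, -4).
Area = 85/2

Shoelace formula: Area = (1/2) |Σ_i (x_i · y_{i+1} − x_{i+1} · y_i)| (indices mod n). Compute each cross term:
  (-2)(-2) − (-4)(5) = 24
  (-4)(-5) − (-4)(-2) = 12
  (-4)(-6) − (0)(-5) = 24
  (0)(-4) − (3)(-6) = 18
  (3)(5) − (-2)(-4) = 7
Sum = 85, so (signed) Area = 85/2 = 85/2, |Area| = 85/2.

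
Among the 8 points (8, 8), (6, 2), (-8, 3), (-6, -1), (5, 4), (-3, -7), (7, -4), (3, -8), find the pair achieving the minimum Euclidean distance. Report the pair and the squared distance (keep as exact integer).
Pair = ((6, 2), (5, 4)); squared distance = 5

Compute all C(8, 2) = 28 pairwise squared distances (x_i − x_j)² + (y_i − y_j)². The minimum is 5, attained by the pair ((6, 2), (5, 4)).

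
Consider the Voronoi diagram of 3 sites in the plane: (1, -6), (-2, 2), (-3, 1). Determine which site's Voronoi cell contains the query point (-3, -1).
Nearest site = (-3, 1)

The Voronoi cell of site s contains exactly those query points closer to s than to any other site. Compute squared distances from q = (-3, -1) to each site:
  (-3 − -3)² + (1 − -1)² = 4
  (-2 − -3)² + (2 − -1)² = 10
  (1 − -3)² + (-6 − -1)² = 41
Minimum is attained by (-3, 1), so q lies in its Voronoi cell.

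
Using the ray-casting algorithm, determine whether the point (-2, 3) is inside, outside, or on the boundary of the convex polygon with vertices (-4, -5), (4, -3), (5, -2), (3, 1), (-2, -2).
The point (-2, 3) lies strictly outside the polygon

Cast a horizontal ray to the right from the query point and count how many polygon edges it crosses (each edge strictly once or zero times, handled with the usual half-open convention). 
Parity of crossings → even ⇒ outside.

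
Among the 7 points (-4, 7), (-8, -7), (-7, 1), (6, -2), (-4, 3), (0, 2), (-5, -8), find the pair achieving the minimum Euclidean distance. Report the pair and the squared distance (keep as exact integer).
Pair = ((-8, -7), (-5, -8)); squared distance = 10

Compute all C(7, 2) = 21 pairwise squared distances (x_i − x_j)² + (y_i − y_j)². The minimum is 10, attained by the pair ((-8, -7), (-5, -8)).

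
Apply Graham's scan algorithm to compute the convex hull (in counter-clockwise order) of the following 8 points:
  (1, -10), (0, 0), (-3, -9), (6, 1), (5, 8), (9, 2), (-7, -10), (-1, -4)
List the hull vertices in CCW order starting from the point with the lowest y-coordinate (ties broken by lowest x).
Hull (CCW) = [(-7, -10), (1, -10), (9, 2), (5, 8)]

Graham scan procedure:
  1. Find the pivot p₀ = point with lowest y (tie → lowest x): (-7, -10).
  2. Sort the remaining points by polar angle around p₀.
  3. Walk through sorted points, maintaining a stack; pop the top while the last three entries make a non-left turn (cross product ≤ 0).
  4. Final stack is the convex hull in CCW order: (-7, -10), (1, -10), (9, 2), (5, 8).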